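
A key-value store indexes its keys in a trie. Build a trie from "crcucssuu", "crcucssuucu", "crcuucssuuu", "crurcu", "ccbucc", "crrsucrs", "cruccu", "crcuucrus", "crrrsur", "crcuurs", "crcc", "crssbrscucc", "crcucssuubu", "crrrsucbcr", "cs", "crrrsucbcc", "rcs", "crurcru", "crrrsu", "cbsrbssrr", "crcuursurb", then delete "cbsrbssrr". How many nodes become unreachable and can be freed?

8

A node on "cbsrbssrr"'s path can go only if nothing else ends at it or branches off below it.
The suffix "bsrbssrr" (8 nodes) is used only by "cbsrbssrr"; the node for "c" still has the child "r", so pruning stops there.
Nodes removed: 8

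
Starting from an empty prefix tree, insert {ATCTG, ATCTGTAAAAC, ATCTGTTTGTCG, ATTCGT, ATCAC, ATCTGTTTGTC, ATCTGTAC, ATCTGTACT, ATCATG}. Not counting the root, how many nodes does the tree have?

27

Count nodes per top-level branch (shared prefixes stored once):
  'A'-branch (ATCAC, ATCATG, ATCTG, ATCTGTAAAAC, ATCTGTAC, ATCTGTACT, ATCTGTTTGTC, ATCTGTTTGTCG, ATTCGT): 27 nodes
Sum: 27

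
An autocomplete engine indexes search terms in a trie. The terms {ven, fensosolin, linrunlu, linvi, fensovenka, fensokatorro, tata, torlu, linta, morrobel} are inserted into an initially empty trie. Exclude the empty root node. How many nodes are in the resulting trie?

Trace insertions, counting only characters that open a new branch:
  "ven" → 3 new (v, e, n)
  "fensosolin" → 10 new (f, e, n, s, o, s, o, l, i, n)
  "linrunlu" → 8 new (l, i, n, r, u, n, l, u)
  "linvi" → prefix "lin" already present; 2 new (v, i)
  "fensovenka" → prefix "fenso" already present; 5 new (v, e, n, k, a)
  "fensokatorro" → prefix "fenso" already present; 7 new (k, a, t, o, r, r, o)
  "tata" → 4 new (t, a, t, a)
  "torlu" → prefix "t" already present; 4 new (o, r, l, u)
  "linta" → prefix "lin" already present; 2 new (t, a)
  "morrobel" → 8 new (m, o, r, r, o, b, e, l)
Total nodes = 3 + 10 + 8 + 2 + 5 + 7 + 4 + 4 + 2 + 8 = 53

53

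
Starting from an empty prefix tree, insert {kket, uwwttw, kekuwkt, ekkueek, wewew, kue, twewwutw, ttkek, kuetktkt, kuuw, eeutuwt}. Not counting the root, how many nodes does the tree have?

55

Count nodes per top-level branch (shared prefixes stored once):
  'e'-branch (eeutuwt, ekkueek): 13 nodes
  'k'-branch (kekuwkt, kket, kue, kuetktkt, kuuw): 19 nodes
  't'-branch (ttkek, twewwutw): 12 nodes
  'u'-branch (uwwttw): 6 nodes
  'w'-branch (wewew): 5 nodes
Sum: 55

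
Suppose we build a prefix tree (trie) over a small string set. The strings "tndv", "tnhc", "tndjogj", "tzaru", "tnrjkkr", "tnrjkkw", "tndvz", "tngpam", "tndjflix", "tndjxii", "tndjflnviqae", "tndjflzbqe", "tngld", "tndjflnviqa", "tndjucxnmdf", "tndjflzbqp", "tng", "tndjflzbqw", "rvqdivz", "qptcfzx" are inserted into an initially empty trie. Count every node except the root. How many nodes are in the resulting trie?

67

Insert word by word; a character creates a node only if that edge doesn't already exist:
  "tndv" → 4 new (t, n, d, v)
  "tnhc" → prefix "tn" already present; 2 new (h, c)
  "tndjogj" → prefix "tnd" already present; 4 new (j, o, g, j)
  "tzaru" → prefix "t" already present; 4 new (z, a, r, u)
  "tnrjkkr" → prefix "tn" already present; 5 new (r, j, k, k, r)
  "tnrjkkw" → prefix "tnrjkk" already present; 1 new (w)
  "tndvz" → prefix "tndv" already present; 1 new (z)
  "tngpam" → prefix "tn" already present; 4 new (g, p, a, m)
  "tndjflix" → prefix "tndj" already present; 4 new (f, l, i, x)
  "tndjxii" → prefix "tndj" already present; 3 new (x, i, i)
  "tndjflnviqae" → prefix "tndjfl" already present; 6 new (n, v, i, q, a, e)
  "tndjflzbqe" → prefix "tndjfl" already present; 4 new (z, b, q, e)
  "tngld" → prefix "tng" already present; 2 new (l, d)
  "tndjflnviqa" → prefix "tndjflnviqa" already present; 0 new (none)
  "tndjucxnmdf" → prefix "tndj" already present; 7 new (u, c, x, n, m, d, f)
  "tndjflzbqp" → prefix "tndjflzbq" already present; 1 new (p)
  "tng" → prefix "tng" already present; 0 new (none)
  "tndjflzbqw" → prefix "tndjflzbq" already present; 1 new (w)
  "rvqdivz" → 7 new (r, v, q, d, i, v, z)
  "qptcfzx" → 7 new (q, p, t, c, f, z, x)
Total nodes = 4 + 2 + 4 + 4 + 5 + 1 + 1 + 4 + 4 + 3 + 6 + 4 + 2 + 0 + 7 + 1 + 0 + 1 + 7 + 7 = 67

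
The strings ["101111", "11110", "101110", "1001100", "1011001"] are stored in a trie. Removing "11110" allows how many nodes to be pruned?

A node on "11110"'s path can go only if nothing else ends at it or branches off below it.
The suffix "1110" (4 nodes) is used only by "11110"; the node for "1" still has the child "0", so pruning stops there.
Nodes removed: 4

4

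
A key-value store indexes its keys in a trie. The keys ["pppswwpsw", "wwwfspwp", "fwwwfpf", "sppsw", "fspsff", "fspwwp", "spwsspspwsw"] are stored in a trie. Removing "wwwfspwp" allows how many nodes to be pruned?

A node on "wwwfspwp"'s path can go only if nothing else ends at it or branches off below it.
No other word shares any prefix with "wwwfspwp", so all 8 of its nodes go.
Nodes removed: 8

8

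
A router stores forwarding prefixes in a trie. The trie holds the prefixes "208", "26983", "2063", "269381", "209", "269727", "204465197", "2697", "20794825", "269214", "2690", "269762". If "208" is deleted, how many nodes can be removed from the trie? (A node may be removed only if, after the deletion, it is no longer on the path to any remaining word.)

After clearing the end-marker at "208", prune upward until reaching a node still needed by another word.
The suffix "8" (1 node) is used only by "208"; the node for "20" still has the child "6", so pruning stops there.
Nodes removed: 1

1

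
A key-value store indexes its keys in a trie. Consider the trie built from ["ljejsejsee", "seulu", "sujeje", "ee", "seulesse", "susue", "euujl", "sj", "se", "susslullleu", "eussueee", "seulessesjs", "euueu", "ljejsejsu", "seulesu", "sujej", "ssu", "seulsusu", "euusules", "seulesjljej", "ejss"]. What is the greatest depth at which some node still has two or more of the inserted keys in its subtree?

The deepest shared node is where two words last agree before diverging.
e.g. "ljejsejsee" and "ljejsejsu" share the prefix "ljejsejs" of length 8; no pair shares a longer one.
Longest shared-prefix length: 8

8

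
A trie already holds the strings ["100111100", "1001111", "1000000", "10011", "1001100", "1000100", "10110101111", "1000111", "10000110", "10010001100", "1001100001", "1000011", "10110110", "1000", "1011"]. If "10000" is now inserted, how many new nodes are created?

0

"10000" is already a full path in the trie; only an end-marker is added.
No new nodes are needed: 0.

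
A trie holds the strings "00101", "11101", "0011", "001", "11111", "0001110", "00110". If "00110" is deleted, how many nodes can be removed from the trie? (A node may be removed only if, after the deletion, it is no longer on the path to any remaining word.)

A node on "00110"'s path can go only if nothing else ends at it or branches off below it.
The suffix "0" (1 node) is used only by "00110"; "0011" is itself a stored word, so pruning stops there.
Nodes removed: 1

1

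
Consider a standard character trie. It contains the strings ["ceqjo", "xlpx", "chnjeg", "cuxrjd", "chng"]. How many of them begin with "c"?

Walk to "c"; the words in its subtree are exactly those with that prefix.
Matches: "ceqjo", "chng", "chnjeg", "cuxrjd"
Count: 4

4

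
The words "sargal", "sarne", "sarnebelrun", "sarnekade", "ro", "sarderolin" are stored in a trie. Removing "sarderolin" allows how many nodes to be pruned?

A node on "sarderolin"'s path can go only if nothing else ends at it or branches off below it.
The suffix "derolin" (7 nodes) is used only by "sarderolin"; the node for "sar" still has the child "g", so pruning stops there.
Nodes removed: 7

7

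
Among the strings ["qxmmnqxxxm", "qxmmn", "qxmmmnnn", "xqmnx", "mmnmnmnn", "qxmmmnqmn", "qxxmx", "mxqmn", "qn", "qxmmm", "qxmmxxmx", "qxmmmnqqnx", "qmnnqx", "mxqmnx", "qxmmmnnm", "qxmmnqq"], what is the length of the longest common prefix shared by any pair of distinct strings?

7

Look for the deepest trie node that still has at least two words in its subtree.
"qxmmmnnm" and "qxmmmnnn" agree on "qxmmmnn" (7 characters) before diverging; nothing deeper is shared.
Longest shared-prefix length: 7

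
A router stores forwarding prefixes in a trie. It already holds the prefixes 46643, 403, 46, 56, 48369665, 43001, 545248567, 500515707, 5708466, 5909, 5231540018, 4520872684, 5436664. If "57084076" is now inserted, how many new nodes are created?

3

The longest prefix of "57084076" already in the trie is "57084" (length 5).
Each of the 3 remaining characters creates one node.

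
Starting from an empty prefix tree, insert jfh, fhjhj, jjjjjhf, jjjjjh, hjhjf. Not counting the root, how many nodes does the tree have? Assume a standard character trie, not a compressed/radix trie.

19

Trie structure (* marks end of a word):
(root)
├─ f
│  └─ h
│     └─ j
│        └─ h
│           └─ j *
├─ h
│  └─ j
│     └─ h
│        └─ j
│           └─ f *
└─ j
   ├─ f
   │  └─ h *
   └─ j
      └─ j
         └─ j
            └─ j
               └─ h *
                  └─ f *
Counting every labelled node above: 19.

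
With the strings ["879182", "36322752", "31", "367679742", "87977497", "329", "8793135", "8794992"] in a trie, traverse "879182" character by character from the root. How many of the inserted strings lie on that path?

Walk "879182" from the root; an end-of-word marker is hit whenever a stored word is a prefix of "879182".
Prefixes of the query that are stored words: "879182"
Count: 1

1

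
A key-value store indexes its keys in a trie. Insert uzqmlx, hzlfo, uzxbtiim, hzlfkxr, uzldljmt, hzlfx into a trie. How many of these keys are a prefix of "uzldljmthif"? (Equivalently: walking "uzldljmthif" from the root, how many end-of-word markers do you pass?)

1

Check each prefix of "uzldljmthif" against the stored set — each match is an end-marker on the path.
Prefixes of the query that are stored words: "uzldljmt"
Count: 1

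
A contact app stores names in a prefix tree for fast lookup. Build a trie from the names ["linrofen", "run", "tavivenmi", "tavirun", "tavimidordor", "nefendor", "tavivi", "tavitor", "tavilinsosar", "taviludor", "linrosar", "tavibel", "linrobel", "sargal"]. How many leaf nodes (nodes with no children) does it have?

14

Leaves are exactly the stored words that no other stored word extends.
Those words: "linrobel", "linrofen", "linrosar", "nefendor", "run", "sargal", "tavibel", "tavilinsosar", "taviludor", "tavimidordor", "tavirun", "tavitor", "tavivenmi", "tavivi"
Leaf count: 14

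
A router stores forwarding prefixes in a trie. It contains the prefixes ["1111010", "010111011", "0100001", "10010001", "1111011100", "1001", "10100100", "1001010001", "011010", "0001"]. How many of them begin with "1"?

Filter for entries beginning with "1":
Matches: "1001", "10010001", "1001010001", "10100100", "1111010", "1111011100"
Count: 6

6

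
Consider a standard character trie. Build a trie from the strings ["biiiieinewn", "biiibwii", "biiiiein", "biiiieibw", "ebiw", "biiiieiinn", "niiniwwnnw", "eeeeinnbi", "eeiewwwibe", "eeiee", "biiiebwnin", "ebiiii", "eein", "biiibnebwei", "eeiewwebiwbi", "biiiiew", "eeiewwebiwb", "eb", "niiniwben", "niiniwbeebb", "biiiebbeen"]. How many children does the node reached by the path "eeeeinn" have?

The children of the "eeeeinn" node are the distinct next characters among strings starting with "eeeeinn".
Distinct next characters after "eeeeinn": b.
That node has 1 child edge.

1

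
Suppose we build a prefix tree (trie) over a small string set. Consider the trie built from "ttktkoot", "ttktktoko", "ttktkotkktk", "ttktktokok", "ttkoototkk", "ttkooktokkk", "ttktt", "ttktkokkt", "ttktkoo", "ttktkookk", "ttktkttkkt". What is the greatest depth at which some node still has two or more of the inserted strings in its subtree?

9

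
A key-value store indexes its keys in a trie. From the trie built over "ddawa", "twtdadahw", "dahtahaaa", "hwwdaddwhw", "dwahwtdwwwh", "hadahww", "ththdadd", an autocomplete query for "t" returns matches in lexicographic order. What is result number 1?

DFS of the "t" subtree visits, in order: "ththdadd", "twtdadahw"
The 1st is ththdadd.

ththdadd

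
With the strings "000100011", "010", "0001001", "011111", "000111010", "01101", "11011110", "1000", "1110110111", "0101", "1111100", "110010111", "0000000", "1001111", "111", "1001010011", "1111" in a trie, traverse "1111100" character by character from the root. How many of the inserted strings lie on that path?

3

Check each prefix of "1111100" against the stored set — each match is an end-marker on the path.
Prefixes of the query that are stored words: "111", "1111", "1111100"
Count: 3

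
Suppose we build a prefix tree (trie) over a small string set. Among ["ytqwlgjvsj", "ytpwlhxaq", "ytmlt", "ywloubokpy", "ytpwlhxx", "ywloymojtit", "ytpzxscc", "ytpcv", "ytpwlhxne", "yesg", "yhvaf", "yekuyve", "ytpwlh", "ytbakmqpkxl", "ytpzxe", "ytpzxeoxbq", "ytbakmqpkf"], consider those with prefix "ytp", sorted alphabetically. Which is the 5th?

DFS of the "ytp" subtree visits, in order: "ytpcv", "ytpwlh", "ytpwlhxaq", "ytpwlhxne", "ytpwlhxx", "ytpzxe", "ytpzxeoxbq", "ytpzxscc"
Position 5: ytpwlhxx

ytpwlhxx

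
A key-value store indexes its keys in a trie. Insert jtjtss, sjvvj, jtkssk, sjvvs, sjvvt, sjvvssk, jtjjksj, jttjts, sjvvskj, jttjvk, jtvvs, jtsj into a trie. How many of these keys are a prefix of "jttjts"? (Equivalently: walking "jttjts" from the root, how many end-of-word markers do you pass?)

1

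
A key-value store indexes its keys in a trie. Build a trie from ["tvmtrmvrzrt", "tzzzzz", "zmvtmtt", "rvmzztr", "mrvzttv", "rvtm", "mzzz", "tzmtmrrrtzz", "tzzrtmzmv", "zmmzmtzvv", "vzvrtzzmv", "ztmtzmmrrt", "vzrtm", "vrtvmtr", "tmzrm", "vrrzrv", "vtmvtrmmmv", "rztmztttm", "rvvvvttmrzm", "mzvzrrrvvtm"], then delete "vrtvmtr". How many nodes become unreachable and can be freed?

A node on "vrtvmtr"'s path can go only if nothing else ends at it or branches off below it.
The suffix "tvmtr" (5 nodes) is used only by "vrtvmtr"; the node for "vr" still has the child "r", so pruning stops there.
Nodes removed: 5

5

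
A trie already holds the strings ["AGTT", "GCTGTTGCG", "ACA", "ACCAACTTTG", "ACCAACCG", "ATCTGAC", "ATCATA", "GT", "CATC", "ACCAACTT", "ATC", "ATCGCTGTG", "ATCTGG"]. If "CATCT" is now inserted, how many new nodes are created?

"CATC" is already a path in the trie; the remaining "T" must be added.
Each of the 1 remaining characters creates one node.

1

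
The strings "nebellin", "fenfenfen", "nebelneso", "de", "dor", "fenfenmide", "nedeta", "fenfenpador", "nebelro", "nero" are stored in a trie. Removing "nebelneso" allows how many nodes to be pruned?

A node on "nebelneso"'s path can go only if nothing else ends at it or branches off below it.
The suffix "neso" (4 nodes) is used only by "nebelneso"; the node for "nebel" still has the child "l", so pruning stops there.
Nodes removed: 4

4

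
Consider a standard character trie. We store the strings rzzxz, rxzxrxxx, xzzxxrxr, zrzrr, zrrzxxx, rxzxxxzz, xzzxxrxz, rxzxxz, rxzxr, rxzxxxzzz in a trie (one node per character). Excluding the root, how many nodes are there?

Trace insertions, counting only characters that open a new branch:
  "rzzxz" → 5 new (r, z, z, x, z)
  "rxzxrxxx" → prefix "r" already present; 7 new (x, z, x, r, x, x, x)
  "xzzxxrxr" → 8 new (x, z, z, x, x, r, x, r)
  "zrzrr" → 5 new (z, r, z, r, r)
  "zrrzxxx" → prefix "zr" already present; 5 new (r, z, x, x, x)
  "rxzxxxzz" → prefix "rxzx" already present; 4 new (x, x, z, z)
  "xzzxxrxz" → prefix "xzzxxrx" already present; 1 new (z)
  "rxzxxz" → prefix "rxzxx" already present; 1 new (z)
  "rxzxr" → prefix "rxzxr" already present; 0 new (none)
  "rxzxxxzzz" → prefix "rxzxxxzz" already present; 1 new (z)
Total nodes = 5 + 7 + 8 + 5 + 5 + 4 + 1 + 1 + 0 + 1 = 37

37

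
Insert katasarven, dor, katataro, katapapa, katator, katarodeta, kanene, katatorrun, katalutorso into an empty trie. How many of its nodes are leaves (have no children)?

8

A leaf is a node with no children — equivalently, the end of a word that is not a proper prefix of any other stored word.
Those words: "dor", "kanene", "katalutorso", "katapapa", "katarodeta", "katasarven", "katataro", "katatorrun"
Leaf count: 8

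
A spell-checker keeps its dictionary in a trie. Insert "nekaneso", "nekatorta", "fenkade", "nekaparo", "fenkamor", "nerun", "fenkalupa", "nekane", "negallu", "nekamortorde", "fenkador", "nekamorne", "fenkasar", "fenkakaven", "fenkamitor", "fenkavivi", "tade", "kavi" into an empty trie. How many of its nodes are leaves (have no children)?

17

Leaves are exactly the stored words that no other stored word extends.
Those words: "fenkade", "fenkador", "fenkakaven", "fenkalupa", "fenkamitor", "fenkamor", "fenkasar", "fenkavivi", "kavi", "negallu", "nekamorne", "nekamortorde", "nekaneso", "nekaparo", "nekatorta", "nerun", "tade"
Leaf count: 17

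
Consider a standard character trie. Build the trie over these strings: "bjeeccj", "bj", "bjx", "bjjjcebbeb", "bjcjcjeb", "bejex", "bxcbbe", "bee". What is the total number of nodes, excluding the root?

Trace insertions, counting only characters that open a new branch:
  "bjeeccj" → 7 new (b, j, e, e, c, c, j)
  "bj" → prefix "bj" already present; 0 new (none)
  "bjx" → prefix "bj" already present; 1 new (x)
  "bjjjcebbeb" → prefix "bj" already present; 8 new (j, j, c, e, b, b, e, b)
  "bjcjcjeb" → prefix "bj" already present; 6 new (c, j, c, j, e, b)
  "bejex" → prefix "b" already present; 4 new (e, j, e, x)
  "bxcbbe" → prefix "b" already present; 5 new (x, c, b, b, e)
  "bee" → prefix "be" already present; 1 new (e)
Total nodes = 7 + 0 + 1 + 8 + 6 + 4 + 5 + 1 = 32

32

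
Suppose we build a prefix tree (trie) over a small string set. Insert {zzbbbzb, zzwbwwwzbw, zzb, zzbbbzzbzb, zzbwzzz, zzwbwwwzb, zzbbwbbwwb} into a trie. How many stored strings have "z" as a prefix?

7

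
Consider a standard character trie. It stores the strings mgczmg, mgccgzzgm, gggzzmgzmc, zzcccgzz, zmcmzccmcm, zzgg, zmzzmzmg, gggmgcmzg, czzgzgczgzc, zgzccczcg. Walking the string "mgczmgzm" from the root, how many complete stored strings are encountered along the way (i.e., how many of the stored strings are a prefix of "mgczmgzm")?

Traverse "mgczmgzm" character by character; count nodes along the way that are marked as word ends.
Prefixes of the query that are stored words: "mgczmg"
Count: 1

1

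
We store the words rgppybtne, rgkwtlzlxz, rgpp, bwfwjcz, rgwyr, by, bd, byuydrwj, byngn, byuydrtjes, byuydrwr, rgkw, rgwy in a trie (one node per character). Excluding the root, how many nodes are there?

For each word, the new-node count is its length minus the longest prefix already in the trie:
  "rgppybtne" → 9 new (r, g, p, p, y, b, t, n, e)
  "rgkwtlzlxz" → prefix "rg" already present; 8 new (k, w, t, l, z, l, x, z)
  "rgpp" → prefix "rgpp" already present; 0 new (none)
  "bwfwjcz" → 7 new (b, w, f, w, j, c, z)
  "rgwyr" → prefix "rg" already present; 3 new (w, y, r)
  "by" → prefix "b" already present; 1 new (y)
  "bd" → prefix "b" already present; 1 new (d)
  "byuydrwj" → prefix "by" already present; 6 new (u, y, d, r, w, j)
  "byngn" → prefix "by" already present; 3 new (n, g, n)
  "byuydrtjes" → prefix "byuydr" already present; 4 new (t, j, e, s)
  "byuydrwr" → prefix "byuydrw" already present; 1 new (r)
  "rgkw" → prefix "rgkw" already present; 0 new (none)
  "rgwy" → prefix "rgwy" already present; 0 new (none)
Total nodes = 9 + 8 + 0 + 7 + 3 + 1 + 1 + 6 + 3 + 4 + 1 + 0 + 0 = 43

43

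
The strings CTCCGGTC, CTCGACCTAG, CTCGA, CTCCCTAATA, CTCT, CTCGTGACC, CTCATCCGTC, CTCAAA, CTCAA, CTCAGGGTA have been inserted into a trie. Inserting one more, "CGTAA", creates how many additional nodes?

4

"C" is already a path in the trie; the remaining "GTAA" must be added.
New nodes needed: |"CGTAA"| − 1 = 5 − 1 = 4.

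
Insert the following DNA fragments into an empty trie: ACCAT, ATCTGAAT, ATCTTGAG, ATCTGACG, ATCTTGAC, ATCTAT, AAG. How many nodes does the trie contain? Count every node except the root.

23

Count nodes per top-level branch (shared prefixes stored once):
  'A'-branch (AAG, ACCAT, ATCTAT, ATCTGAAT, ATCTGACG, ATCTTGAC, ATCTTGAG): 23 nodes
Sum: 23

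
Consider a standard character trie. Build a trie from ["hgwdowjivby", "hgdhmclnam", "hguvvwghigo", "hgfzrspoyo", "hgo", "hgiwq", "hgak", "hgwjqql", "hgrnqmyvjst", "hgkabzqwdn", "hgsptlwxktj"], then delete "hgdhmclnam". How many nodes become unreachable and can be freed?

A node on "hgdhmclnam"'s path can go only if nothing else ends at it or branches off below it.
The suffix "dhmclnam" (8 nodes) is used only by "hgdhmclnam"; the node for "hg" still has the child "w", so pruning stops there.
Nodes removed: 8

8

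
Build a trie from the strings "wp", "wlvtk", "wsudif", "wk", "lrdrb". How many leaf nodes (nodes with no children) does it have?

5

Leaves are exactly the stored words that no other stored word extends.
Those words: "lrdrb", "wk", "wlvtk", "wp", "wsudif"
Leaf count: 5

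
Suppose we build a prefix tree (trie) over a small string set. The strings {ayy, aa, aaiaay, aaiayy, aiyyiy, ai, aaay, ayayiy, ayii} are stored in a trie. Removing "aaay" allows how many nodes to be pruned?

2

Walk "aaay" from the leaf back toward the root, removing each node that no remaining word uses.
The suffix "ay" (2 nodes) is used only by "aaay"; the node for "aa" still has the child "i", so pruning stops there.
Nodes removed: 2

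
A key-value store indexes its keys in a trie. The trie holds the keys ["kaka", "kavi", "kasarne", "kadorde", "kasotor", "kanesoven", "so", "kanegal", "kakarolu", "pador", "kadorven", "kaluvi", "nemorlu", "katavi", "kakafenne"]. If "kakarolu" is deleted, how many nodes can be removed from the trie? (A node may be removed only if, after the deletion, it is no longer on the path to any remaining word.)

4

Walk "kakarolu" from the leaf back toward the root, removing each node that no remaining word uses.
The suffix "rolu" (4 nodes) is used only by "kakarolu"; the node for "kaka" still has the child "f", so pruning stops there.
Nodes removed: 4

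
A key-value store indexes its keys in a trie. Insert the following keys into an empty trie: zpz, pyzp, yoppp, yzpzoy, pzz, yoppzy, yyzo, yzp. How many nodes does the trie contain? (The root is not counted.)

Trace insertions, counting only characters that open a new branch:
  "zpz" → 3 new (z, p, z)
  "pyzp" → 4 new (p, y, z, p)
  "yoppp" → 5 new (y, o, p, p, p)
  "yzpzoy" → prefix "y" already present; 5 new (z, p, z, o, y)
  "pzz" → prefix "p" already present; 2 new (z, z)
  "yoppzy" → prefix "yopp" already present; 2 new (z, y)
  "yyzo" → prefix "y" already present; 3 new (y, z, o)
  "yzp" → prefix "yzp" already present; 0 new (none)
Total nodes = 3 + 4 + 5 + 5 + 2 + 2 + 3 + 0 = 24

24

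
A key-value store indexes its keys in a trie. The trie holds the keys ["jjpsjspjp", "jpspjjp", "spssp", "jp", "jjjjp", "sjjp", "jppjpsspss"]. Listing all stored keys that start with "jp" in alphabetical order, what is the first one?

Words with prefix "jp", in lexicographic order: "jp", "jppjpsspss", "jpspjjp"
The 1st is jp.

jp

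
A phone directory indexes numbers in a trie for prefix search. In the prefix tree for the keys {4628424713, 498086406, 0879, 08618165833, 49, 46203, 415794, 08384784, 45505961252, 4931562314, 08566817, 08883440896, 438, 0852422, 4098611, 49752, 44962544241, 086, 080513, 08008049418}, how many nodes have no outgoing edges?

Leaves are exactly the stored words that no other stored word extends.
Those words: "08008049418", "080513", "08384784", "0852422", "08566817", "08618165833", "0879", "08883440896", "4098611", "415794", "438", "44962544241", "45505961252", "46203", "4628424713", "4931562314", "49752", "498086406"
Leaf count: 18

18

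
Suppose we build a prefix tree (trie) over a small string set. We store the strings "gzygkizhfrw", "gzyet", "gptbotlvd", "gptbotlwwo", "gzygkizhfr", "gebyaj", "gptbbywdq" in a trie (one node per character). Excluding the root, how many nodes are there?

Insert word by word; a character creates a node only if that edge doesn't already exist:
  "gzygkizhfrw" → 11 new (g, z, y, g, k, i, z, h, f, r, w)
  "gzyet" → prefix "gzy" already present; 2 new (e, t)
  "gptbotlvd" → prefix "g" already present; 8 new (p, t, b, o, t, l, v, d)
  "gptbotlwwo" → prefix "gptbotl" already present; 3 new (w, w, o)
  "gzygkizhfr" → prefix "gzygkizhfr" already present; 0 new (none)
  "gebyaj" → prefix "g" already present; 5 new (e, b, y, a, j)
  "gptbbywdq" → prefix "gptb" already present; 5 new (b, y, w, d, q)
Total nodes = 11 + 2 + 8 + 3 + 0 + 5 + 5 = 34

34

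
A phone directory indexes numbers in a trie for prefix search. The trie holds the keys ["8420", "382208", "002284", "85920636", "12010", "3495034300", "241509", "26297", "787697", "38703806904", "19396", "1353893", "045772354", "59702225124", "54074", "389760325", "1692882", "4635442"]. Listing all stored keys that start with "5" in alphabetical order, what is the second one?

DFS of the "5" subtree visits, in order: "54074", "59702225124"
The 2nd is 59702225124.

59702225124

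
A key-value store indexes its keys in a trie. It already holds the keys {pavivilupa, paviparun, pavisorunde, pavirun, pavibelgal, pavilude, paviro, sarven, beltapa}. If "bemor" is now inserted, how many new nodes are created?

The longest prefix of "bemor" already in the trie is "be" (length 2).
So 5 − 2 = 3 new nodes.

3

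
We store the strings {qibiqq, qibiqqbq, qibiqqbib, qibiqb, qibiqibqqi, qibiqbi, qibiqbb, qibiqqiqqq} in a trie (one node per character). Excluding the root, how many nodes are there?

For each word, the new-node count is its length minus the longest prefix already in the trie:
  "qibiqq" → 6 new (q, i, b, i, q, q)
  "qibiqqbq" → prefix "qibiqq" already present; 2 new (b, q)
  "qibiqqbib" → prefix "qibiqqb" already present; 2 new (i, b)
  "qibiqb" → prefix "qibiq" already present; 1 new (b)
  "qibiqibqqi" → prefix "qibiq" already present; 5 new (i, b, q, q, i)
  "qibiqbi" → prefix "qibiqb" already present; 1 new (i)
  "qibiqbb" → prefix "qibiqb" already present; 1 new (b)
  "qibiqqiqqq" → prefix "qibiqq" already present; 4 new (i, q, q, q)
Total nodes = 6 + 2 + 2 + 1 + 5 + 1 + 1 + 4 = 22

22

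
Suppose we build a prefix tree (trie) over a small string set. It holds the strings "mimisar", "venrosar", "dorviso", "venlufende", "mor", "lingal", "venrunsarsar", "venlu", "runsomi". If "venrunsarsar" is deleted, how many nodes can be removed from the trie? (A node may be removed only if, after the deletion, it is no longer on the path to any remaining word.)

8

A node on "venrunsarsar"'s path can go only if nothing else ends at it or branches off below it.
The suffix "unsarsar" (8 nodes) is used only by "venrunsarsar"; the node for "venr" still has the child "o", so pruning stops there.
Nodes removed: 8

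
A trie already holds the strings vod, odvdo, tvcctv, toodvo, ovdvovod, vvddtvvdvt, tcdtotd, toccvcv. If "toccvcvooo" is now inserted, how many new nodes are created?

"toccvcv" is already a path in the trie; the remaining "ooo" must be added.
Each of the 3 remaining characters creates one node.

3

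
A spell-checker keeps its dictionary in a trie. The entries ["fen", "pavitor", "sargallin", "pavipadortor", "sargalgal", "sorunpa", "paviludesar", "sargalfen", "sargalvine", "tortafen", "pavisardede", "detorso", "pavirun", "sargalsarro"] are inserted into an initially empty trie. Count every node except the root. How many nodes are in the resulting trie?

For each word, the new-node count is its length minus the longest prefix already in the trie:
  "fen" → 3 new (f, e, n)
  "pavitor" → 7 new (p, a, v, i, t, o, r)
  "sargallin" → 9 new (s, a, r, g, a, l, l, i, n)
  "pavipadortor" → prefix "pavi" already present; 8 new (p, a, d, o, r, t, o, r)
  "sargalgal" → prefix "sargal" already present; 3 new (g, a, l)
  "sorunpa" → prefix "s" already present; 6 new (o, r, u, n, p, a)
  "paviludesar" → prefix "pavi" already present; 7 new (l, u, d, e, s, a, r)
  "sargalfen" → prefix "sargal" already present; 3 new (f, e, n)
  "sargalvine" → prefix "sargal" already present; 4 new (v, i, n, e)
  "tortafen" → 8 new (t, o, r, t, a, f, e, n)
  "pavisardede" → prefix "pavi" already present; 7 new (s, a, r, d, e, d, e)
  "detorso" → 7 new (d, e, t, o, r, s, o)
  "pavirun" → prefix "pavi" already present; 3 new (r, u, n)
  "sargalsarro" → prefix "sargal" already present; 5 new (s, a, r, r, o)
Total nodes = 3 + 7 + 9 + 8 + 3 + 6 + 7 + 3 + 4 + 8 + 7 + 7 + 3 + 5 = 80

80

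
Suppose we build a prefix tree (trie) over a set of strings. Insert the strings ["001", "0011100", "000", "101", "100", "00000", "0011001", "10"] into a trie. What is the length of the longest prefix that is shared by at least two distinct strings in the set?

The deepest shared node is where two words last agree before diverging.
e.g. "0011001" and "0011100" share the prefix "0011" of length 4; no pair shares a longer one.
Longest shared-prefix length: 4

4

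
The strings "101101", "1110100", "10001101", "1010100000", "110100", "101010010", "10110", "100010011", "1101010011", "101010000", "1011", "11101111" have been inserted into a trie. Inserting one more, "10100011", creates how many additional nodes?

"1010" is already a path in the trie; the remaining "0011" must be added.
New nodes needed: |"10100011"| − 4 = 8 − 4 = 4.

4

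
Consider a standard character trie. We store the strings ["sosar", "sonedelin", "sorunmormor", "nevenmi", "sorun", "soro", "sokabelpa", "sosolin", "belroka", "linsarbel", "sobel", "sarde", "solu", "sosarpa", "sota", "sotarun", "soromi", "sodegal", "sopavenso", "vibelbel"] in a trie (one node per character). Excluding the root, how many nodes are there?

Trace insertions, counting only characters that open a new branch:
  "sosar" → 5 new (s, o, s, a, r)
  "sonedelin" → prefix "so" already present; 7 new (n, e, d, e, l, i, n)
  "sorunmormor" → prefix "so" already present; 9 new (r, u, n, m, o, r, m, o, r)
  "nevenmi" → 7 new (n, e, v, e, n, m, i)
  "sorun" → prefix "sorun" already present; 0 new (none)
  "soro" → prefix "sor" already present; 1 new (o)
  "sokabelpa" → prefix "so" already present; 7 new (k, a, b, e, l, p, a)
  "sosolin" → prefix "sos" already present; 4 new (o, l, i, n)
  "belroka" → 7 new (b, e, l, r, o, k, a)
  "linsarbel" → 9 new (l, i, n, s, a, r, b, e, l)
  "sobel" → prefix "so" already present; 3 new (b, e, l)
  "sarde" → prefix "s" already present; 4 new (a, r, d, e)
  "solu" → prefix "so" already present; 2 new (l, u)
  "sosarpa" → prefix "sosar" already present; 2 new (p, a)
  "sota" → prefix "so" already present; 2 new (t, a)
  "sotarun" → prefix "sota" already present; 3 new (r, u, n)
  "soromi" → prefix "soro" already present; 2 new (m, i)
  "sodegal" → prefix "so" already present; 5 new (d, e, g, a, l)
  "sopavenso" → prefix "so" already present; 7 new (p, a, v, e, n, s, o)
  "vibelbel" → 8 new (v, i, b, e, l, b, e, l)
Total nodes = 5 + 7 + 9 + 7 + 0 + 1 + 7 + 4 + 7 + 9 + 3 + 4 + 2 + 2 + 2 + 3 + 2 + 5 + 7 + 8 = 94

94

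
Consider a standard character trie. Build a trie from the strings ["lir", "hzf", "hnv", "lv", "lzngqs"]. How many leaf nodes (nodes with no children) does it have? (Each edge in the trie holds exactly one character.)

5

A leaf is a node with no children — equivalently, the end of a word that is not a proper prefix of any other stored word.
Those words: "hnv", "hzf", "lir", "lv", "lzngqs"
Leaf count: 5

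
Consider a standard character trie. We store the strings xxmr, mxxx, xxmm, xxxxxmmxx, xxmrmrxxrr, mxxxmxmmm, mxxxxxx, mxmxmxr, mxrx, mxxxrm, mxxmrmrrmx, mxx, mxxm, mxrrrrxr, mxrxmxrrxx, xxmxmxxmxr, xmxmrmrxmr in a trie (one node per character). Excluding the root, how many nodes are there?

73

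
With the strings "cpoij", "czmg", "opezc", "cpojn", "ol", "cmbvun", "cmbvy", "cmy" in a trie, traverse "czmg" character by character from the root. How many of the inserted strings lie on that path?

1

Walk "czmg" from the root; an end-of-word marker is hit whenever a stored word is a prefix of "czmg".
Prefixes of the query that are stored words: "czmg"
Count: 1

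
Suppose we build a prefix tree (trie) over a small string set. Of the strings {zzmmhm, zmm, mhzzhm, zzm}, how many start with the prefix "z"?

Filter for entries beginning with "z":
Matches: "zmm", "zzm", "zzmmhm"
Count: 3

3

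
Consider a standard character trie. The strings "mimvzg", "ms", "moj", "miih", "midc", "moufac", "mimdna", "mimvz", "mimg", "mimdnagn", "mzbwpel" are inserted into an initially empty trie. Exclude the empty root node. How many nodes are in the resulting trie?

29

Insert word by word; a character creates a node only if that edge doesn't already exist:
  "mimvzg" → 6 new (m, i, m, v, z, g)
  "ms" → prefix "m" already present; 1 new (s)
  "moj" → prefix "m" already present; 2 new (o, j)
  "miih" → prefix "mi" already present; 2 new (i, h)
  "midc" → prefix "mi" already present; 2 new (d, c)
  "moufac" → prefix "mo" already present; 4 new (u, f, a, c)
  "mimdna" → prefix "mim" already present; 3 new (d, n, a)
  "mimvz" → prefix "mimvz" already present; 0 new (none)
  "mimg" → prefix "mim" already present; 1 new (g)
  "mimdnagn" → prefix "mimdna" already present; 2 new (g, n)
  "mzbwpel" → prefix "m" already present; 6 new (z, b, w, p, e, l)
Total nodes = 6 + 1 + 2 + 2 + 2 + 4 + 3 + 0 + 1 + 2 + 6 = 29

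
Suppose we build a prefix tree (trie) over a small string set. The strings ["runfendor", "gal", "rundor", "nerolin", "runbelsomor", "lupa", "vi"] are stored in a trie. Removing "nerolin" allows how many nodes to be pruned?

After clearing the end-marker at "nerolin", prune upward until reaching a node still needed by another word.
No other word shares any prefix with "nerolin", so all 7 of its nodes go.
Nodes removed: 7

7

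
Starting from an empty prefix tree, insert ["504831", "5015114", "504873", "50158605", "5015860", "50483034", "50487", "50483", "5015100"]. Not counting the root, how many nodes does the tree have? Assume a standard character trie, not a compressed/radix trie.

22

Trie structure (* marks end of a word):
(root)
└─ 5
   └─ 0
      ├─ 1
      │  └─ 5
      │     ├─ 1
      │     │  ├─ 0
      │     │  │  └─ 0 *
      │     │  └─ 1
      │     │     └─ 4 *
      │     └─ 8
      │        └─ 6
      │           └─ 0 *
      │              └─ 5 *
      └─ 4
         └─ 8
            ├─ 3 *
            │  ├─ 0
            │  │  └─ 3
            │  │     └─ 4 *
            │  └─ 1 *
            └─ 7 *
               └─ 3 *
Counting every labelled node above: 22.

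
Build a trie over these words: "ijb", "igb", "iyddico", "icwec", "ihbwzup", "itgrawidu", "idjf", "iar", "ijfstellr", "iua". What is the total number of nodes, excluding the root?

43

Count nodes per top-level branch (shared prefixes stored once):
  'i'-branch (iar, icwec, idjf, igb, ihbwzup, ijb, ijfstellr, itgrawidu, iua, iyddico): 43 nodes
Sum: 43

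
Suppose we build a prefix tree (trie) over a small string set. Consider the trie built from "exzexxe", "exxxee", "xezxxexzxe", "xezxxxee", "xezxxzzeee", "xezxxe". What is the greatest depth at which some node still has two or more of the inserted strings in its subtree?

The deepest shared node is where two words last agree before diverging.
e.g. "xezxxe" and "xezxxexzxe" share the prefix "xezxxe" of length 6; no pair shares a longer one.
Longest shared-prefix length: 6

6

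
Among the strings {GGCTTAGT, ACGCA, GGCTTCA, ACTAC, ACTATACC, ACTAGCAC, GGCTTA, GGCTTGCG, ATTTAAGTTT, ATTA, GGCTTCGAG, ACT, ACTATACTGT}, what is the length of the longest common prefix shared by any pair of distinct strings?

The deepest shared node is where two words last agree before diverging.
e.g. "ACTATACC" and "ACTATACTGT" share the prefix "ACTATAC" of length 7; no pair shares a longer one.
Longest shared-prefix length: 7

7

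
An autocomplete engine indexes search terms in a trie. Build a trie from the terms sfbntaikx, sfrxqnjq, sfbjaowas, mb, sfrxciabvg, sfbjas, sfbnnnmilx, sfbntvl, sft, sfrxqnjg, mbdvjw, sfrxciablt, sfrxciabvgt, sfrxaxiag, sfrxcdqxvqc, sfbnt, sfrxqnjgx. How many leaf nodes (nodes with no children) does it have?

Leaves are exactly the stored words that no other stored word extends.
Those words: "mbdvjw", "sfbjaowas", "sfbjas", "sfbnnnmilx", "sfbntaikx", "sfbntvl", "sfrxaxiag", "sfrxcdqxvqc", "sfrxciablt", "sfrxciabvgt", "sfrxqnjgx", "sfrxqnjq", "sft"
Leaf count: 13

13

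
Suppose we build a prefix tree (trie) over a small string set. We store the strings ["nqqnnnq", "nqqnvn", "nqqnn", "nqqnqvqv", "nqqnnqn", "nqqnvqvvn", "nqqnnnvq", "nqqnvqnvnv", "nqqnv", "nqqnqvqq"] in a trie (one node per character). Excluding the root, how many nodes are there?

Trace insertions, counting only characters that open a new branch:
  "nqqnnnq" → 7 new (n, q, q, n, n, n, q)
  "nqqnvn" → prefix "nqqn" already present; 2 new (v, n)
  "nqqnn" → prefix "nqqnn" already present; 0 new (none)
  "nqqnqvqv" → prefix "nqqn" already present; 4 new (q, v, q, v)
  "nqqnnqn" → prefix "nqqnn" already present; 2 new (q, n)
  "nqqnvqvvn" → prefix "nqqnv" already present; 4 new (q, v, v, n)
  "nqqnnnvq" → prefix "nqqnnn" already present; 2 new (v, q)
  "nqqnvqnvnv" → prefix "nqqnvq" already present; 4 new (n, v, n, v)
  "nqqnv" → prefix "nqqnv" already present; 0 new (none)
  "nqqnqvqq" → prefix "nqqnqvq" already present; 1 new (q)
Total nodes = 7 + 2 + 0 + 4 + 2 + 4 + 2 + 4 + 0 + 1 = 26

26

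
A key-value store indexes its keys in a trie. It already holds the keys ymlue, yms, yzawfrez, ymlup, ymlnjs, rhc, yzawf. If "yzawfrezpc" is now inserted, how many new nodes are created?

The longest prefix of "yzawfrezpc" already in the trie is "yzawfrez" (length 8).
Each of the 2 remaining characters creates one node.

2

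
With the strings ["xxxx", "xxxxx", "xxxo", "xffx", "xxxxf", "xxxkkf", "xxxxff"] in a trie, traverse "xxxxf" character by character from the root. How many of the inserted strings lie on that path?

2

Walk "xxxxf" from the root; an end-of-word marker is hit whenever a stored word is a prefix of "xxxxf".
Prefixes of the query that are stored words: "xxxx", "xxxxf"
Count: 2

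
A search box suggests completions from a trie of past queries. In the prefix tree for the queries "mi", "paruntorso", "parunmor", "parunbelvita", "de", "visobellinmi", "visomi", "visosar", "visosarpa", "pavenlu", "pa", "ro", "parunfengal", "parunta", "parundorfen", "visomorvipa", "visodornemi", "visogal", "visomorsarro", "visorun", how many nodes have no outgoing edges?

18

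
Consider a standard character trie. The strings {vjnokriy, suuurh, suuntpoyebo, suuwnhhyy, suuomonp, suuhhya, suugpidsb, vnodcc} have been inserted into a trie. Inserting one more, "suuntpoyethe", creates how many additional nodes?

"suuntpoye" is already a path in the trie; the remaining "the" must be added.
New nodes needed: |"suuntpoyethe"| − 9 = 12 − 9 = 3.

3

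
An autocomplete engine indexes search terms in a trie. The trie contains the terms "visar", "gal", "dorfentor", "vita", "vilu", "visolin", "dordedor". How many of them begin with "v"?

4

Filter for entries beginning with "v":
Matches: "vilu", "visar", "visolin", "vita"
Count: 4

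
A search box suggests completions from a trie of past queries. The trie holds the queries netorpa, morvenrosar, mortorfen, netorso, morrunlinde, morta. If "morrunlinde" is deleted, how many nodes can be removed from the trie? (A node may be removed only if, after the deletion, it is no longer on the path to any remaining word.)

8

Walk "morrunlinde" from the leaf back toward the root, removing each node that no remaining word uses.
The suffix "runlinde" (8 nodes) is used only by "morrunlinde"; the node for "mor" still has the child "v", so pruning stops there.
Nodes removed: 8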